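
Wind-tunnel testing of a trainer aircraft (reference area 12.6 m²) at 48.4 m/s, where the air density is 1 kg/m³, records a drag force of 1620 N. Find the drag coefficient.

From D = ½ρv²S·CD, rearranging gives CD = 2D/(ρv²S).
CD = 2 × 1620 / (1 × 48.4² × 12.6) = 0.11

CD = 0.11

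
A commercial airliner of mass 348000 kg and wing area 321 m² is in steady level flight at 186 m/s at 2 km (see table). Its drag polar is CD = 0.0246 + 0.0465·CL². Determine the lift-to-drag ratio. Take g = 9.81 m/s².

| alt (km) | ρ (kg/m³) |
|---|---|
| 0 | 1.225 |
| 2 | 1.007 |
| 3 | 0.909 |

L/D = 14.6

At 2 km, from the table: ρ = 1.007 kg/m³.
Weight W = mg = 348000 × 9.81 = 3.4139×10^6 N; in level flight L = W.
Dynamic pressure q = 0.5 × 1.007 × 186² = 17420 Pa.
CL = W/(q·S) = 3.4139×10^6 / (17420 × 321) = 0.6105.
CD = 0.0246 + 0.0465 × 0.6105² = 0.04193.
L/D = CL/CD = 0.6105 / 0.04193 = 14.6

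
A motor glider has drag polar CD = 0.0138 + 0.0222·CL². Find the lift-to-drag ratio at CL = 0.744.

CD = 0.0138 + 0.0222 × 0.744² = 0.02609
L/D = CL/CD = 0.744 / 0.02609 = 28.5

L/D = 28.5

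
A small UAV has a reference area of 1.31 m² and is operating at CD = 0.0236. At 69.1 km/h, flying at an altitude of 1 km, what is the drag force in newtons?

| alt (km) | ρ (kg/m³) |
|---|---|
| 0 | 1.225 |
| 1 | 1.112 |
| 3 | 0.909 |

At 1 km, from the table: ρ = 1.112 kg/m³.
Convert speed: v = 69.1 km/h ÷ 3.6 = 19.19 m/s.
Dynamic pressure q = ½ρv² = ½ × 1.112 × 19.19² = 204.8 Pa.
D = q·S·CD = 204.8 × 1.31 × 0.0236 = 6.33 N

D = 6.33 N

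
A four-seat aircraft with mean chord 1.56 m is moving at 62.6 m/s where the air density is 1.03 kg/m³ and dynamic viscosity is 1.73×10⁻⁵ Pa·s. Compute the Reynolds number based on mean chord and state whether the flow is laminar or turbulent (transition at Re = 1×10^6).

Re = 5.81×10^6 (turbulent)

Re = ρ·v·c/μ = 1.03 × 62.6 × 1.56 / (1.73×10⁻⁵) = 5.81×10^6
Since 5.81×10^6 > 1×10^6, the flow is turbulent.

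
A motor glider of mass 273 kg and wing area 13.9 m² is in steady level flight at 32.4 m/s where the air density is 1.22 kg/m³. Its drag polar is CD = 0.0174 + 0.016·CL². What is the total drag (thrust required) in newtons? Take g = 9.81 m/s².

Weight W = mg = 273 × 9.81 = 2678.1 N; in level flight L = W.
q = ½ρv² = ½ × 1.22 × 32.4² = 640.4 Pa.
Required CL = L/(qS) = 2678.1/(640.4·13.9) = 0.3009.
CD = 0.0174 + 0.016 × 0.3009² = 0.01885.
D = q·S·CD = 640.4 × 13.9 × 0.01885 = 167.8 N

D = 168 N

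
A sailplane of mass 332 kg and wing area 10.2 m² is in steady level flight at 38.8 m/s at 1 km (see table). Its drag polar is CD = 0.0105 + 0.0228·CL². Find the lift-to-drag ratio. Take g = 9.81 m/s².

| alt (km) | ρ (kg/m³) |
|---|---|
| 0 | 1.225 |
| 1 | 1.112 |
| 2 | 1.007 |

L/D = 27.6

At 1 km, from the table: ρ = 1.112 kg/m³.
In steady level flight, lift balances weight: W = mg = 332 × 9.81 = 3256.9 N.
Dynamic pressure q = 0.5 × 1.112 × 38.8² = 837 Pa.
CL = W/(q·S) = 3256.9 / (837 × 10.2) = 0.3815.
CD = 0.0105 + 0.0228 × 0.3815² = 0.01382.
L/D = CL/CD = 0.3815 / 0.01382 = 27.6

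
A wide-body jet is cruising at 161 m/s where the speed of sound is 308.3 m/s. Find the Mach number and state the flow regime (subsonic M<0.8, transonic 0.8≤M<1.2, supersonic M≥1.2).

M = v/a = 161 / 308.3 = 0.522
M = 0.522 → subsonic.

M = 0.522 (subsonic)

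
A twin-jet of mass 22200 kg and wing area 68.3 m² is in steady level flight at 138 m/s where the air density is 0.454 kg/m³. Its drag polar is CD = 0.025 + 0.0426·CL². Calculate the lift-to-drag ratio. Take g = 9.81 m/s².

Weight W = mg = 22200 × 9.81 = 2.1778×10^5 N; in level flight L = W.
Dynamic pressure q = 0.5 × 0.454 × 138² = 4323 Pa.
CL = W/(q·S) = 2.1778×10^5 / (4323 × 68.3) = 0.7376.
CD = 0.025 + 0.0426 × 0.7376² = 0.04818.
L/D = CL/CD = 0.7376 / 0.04818 = 15.3

L/D = 15.3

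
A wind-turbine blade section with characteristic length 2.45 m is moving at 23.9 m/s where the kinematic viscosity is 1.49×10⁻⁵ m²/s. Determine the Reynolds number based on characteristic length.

Re = 3.93×10^6

Re = v·c/ν = 23.9 × 2.45 / (1.49×10⁻⁵) = 3.93×10^6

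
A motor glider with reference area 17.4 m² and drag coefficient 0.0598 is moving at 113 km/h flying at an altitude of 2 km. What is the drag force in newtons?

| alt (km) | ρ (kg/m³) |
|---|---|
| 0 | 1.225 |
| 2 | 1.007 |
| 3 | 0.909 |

D = 516 N

At 2 km, from the table: ρ = 1.007 kg/m³.
Convert speed: v = 113 km/h ÷ 3.6 = 31.39 m/s.
Dynamic pressure q = ½ρv² = ½ × 1.007 × 31.39² = 496.1 Pa.
D = q·S·CD = 496.1 × 17.4 × 0.0598 = 516 N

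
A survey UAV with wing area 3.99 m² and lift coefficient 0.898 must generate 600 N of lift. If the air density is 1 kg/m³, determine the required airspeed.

L = ½ρv²S·CL ⇒ v = √(2L/(ρ·S·CL))
v = √(2 × 600 / (1 × 3.99 × 0.898)) = √334.9 = 18.3 m/s

v = 18.3 m/s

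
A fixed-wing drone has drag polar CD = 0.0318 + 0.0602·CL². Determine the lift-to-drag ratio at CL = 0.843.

L/D = 11.3

CD = 0.0318 + 0.0602 × 0.843² = 0.07458
L/D = CL/CD = 0.843 / 0.07458 = 11.3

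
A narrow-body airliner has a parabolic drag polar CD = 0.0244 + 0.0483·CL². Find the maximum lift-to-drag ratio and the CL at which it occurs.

For CD = CD0 + K·CL², (L/D)max occurs at CL* = √(CD0/K) and equals 1/(2√(K·CD0)).
(L/D)max = 1/(2√(0.0483 × 0.0244)) = 1/(2 × 0.03433) = 14.6
CL* = √(0.0244/0.0483) = 0.711

(L/D)max = 14.6, at CL = 0.711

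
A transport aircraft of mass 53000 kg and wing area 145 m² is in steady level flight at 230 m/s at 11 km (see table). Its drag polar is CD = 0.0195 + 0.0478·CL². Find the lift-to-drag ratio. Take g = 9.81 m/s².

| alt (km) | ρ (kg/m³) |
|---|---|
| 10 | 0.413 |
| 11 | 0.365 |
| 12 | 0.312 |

At 11 km, from the table: ρ = 0.365 kg/m³.
In steady level flight, lift balances weight: W = mg = 53000 × 9.81 = 5.1993×10^5 N.
Dynamic pressure q = 0.5 × 0.365 × 230² = 9654 Pa.
Required CL = L/(qS) = 5.1993×10^5/(9654·145) = 0.3714.
CD = 0.0195 + 0.0478 × 0.3714² = 0.02609.
L/D = CL/CD = 0.3714 / 0.02609 = 14.2

L/D = 14.2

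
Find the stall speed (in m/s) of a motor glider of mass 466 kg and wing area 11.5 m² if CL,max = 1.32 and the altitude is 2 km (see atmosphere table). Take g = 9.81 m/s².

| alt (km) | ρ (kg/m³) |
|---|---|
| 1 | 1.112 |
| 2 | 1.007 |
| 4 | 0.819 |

V_stall = 24.5 m/s

At 2 km, from the table: ρ = 1.007 kg/m³.
Stall occurs when L = W at CL,max. W = mg = 466 × 9.81 = 4571 N.
V_stall = √(2W/(ρ·S·CL,max)) = √(2 × 4571 / (1.007 × 11.5 × 1.32))
V_stall = √598.1 = 24.5 m/s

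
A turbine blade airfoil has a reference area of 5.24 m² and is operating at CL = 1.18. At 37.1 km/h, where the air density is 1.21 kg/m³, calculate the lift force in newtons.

L = 397 N

Convert speed: v = 37.1 km/h ÷ 3.6 = 10.31 m/s.
Dynamic pressure q = ½ρv² = ½ × 1.21 × 10.31² = 64.25 Pa.
L = q·S·CL = 64.25 × 5.24 × 1.18 = 397 N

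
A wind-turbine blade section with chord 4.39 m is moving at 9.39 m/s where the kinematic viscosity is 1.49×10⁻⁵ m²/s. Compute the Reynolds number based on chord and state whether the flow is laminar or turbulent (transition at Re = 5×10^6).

Re = 2.77×10^6 (laminar)

Re = v·c/ν = 9.39 × 4.39 / (1.49×10⁻⁵) = 2.77×10^6
Since 2.77×10^6 < 5×10^6, the flow is laminar.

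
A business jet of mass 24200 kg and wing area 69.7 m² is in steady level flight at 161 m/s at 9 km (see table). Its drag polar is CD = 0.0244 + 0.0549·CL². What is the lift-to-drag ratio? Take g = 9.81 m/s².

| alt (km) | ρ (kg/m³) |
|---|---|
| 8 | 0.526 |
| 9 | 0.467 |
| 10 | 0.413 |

At 9 km, from the table: ρ = 0.467 kg/m³.
Level flight ⇒ L = W = m·g = 24200 × 9.81 = 2.374×10^5 N.
q = ½ρv² = ½ × 0.467 × 161² = 6053 Pa.
CL = W/(q·S) = 2.374×10^5 / (6053 × 69.7) = 0.5627.
CD = 0.0244 + 0.0549 × 0.5627² = 0.04179.
L/D = CL/CD = 0.5627 / 0.04179 = 13.5

L/D = 13.5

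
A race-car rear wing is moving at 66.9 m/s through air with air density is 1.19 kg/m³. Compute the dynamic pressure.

q = ½ρv² = ½ × 1.19 × 66.9² = 2660 Pa

q = 2660 Pa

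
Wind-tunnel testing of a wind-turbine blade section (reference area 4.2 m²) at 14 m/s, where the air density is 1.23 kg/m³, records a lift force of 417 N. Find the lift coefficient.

CL = 0.824

From L = ½ρv²S·CL, rearranging gives CL = 2L/(ρv²S).
CL = 2 × 417 / (1.23 × 14² × 4.2) = 0.824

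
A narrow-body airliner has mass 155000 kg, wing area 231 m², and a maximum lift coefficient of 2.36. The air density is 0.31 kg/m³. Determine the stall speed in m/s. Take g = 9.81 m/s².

Weight W = mg = 155000 × 9.81 = 1.521×10^6 N.
From L = ½ρV²S·CL,max = W: V_stall = √(2W/(ρSCL,max)) = √(2·1.521×10^6/(0.31·231·2.36))
V_stall = √17990 = 134 m/s

V_stall = 134 m/s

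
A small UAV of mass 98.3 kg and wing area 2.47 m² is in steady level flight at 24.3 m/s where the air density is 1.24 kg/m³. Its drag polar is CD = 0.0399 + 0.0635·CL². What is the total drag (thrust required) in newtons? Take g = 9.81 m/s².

D = 101 N

In steady level flight, lift balances weight: W = mg = 98.3 × 9.81 = 964.32 N.
q = ½ρv² = ½ × 1.24 × 24.3² = 366.1 Pa.
CL = W/(q·S) = 964.32 / (366.1 × 2.47) = 1.066.
CD = 0.0399 + 0.0635 × 1.066² = 0.1121.
D = q·S·CD = 366.1 × 2.47 × 0.1121 = 101.4 N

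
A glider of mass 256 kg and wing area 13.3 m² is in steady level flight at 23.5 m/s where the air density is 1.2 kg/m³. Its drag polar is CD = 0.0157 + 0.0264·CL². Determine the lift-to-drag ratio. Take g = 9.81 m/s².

L/D = 23.5

Weight W = mg = 256 × 9.81 = 2511.4 N; in level flight L = W.
q = ½ρv² = ½ × 1.2 × 23.5² = 331.3 Pa.
CL = 2W/(ρv²S) = 2×2511.4/(1.2×23.5²×13.3) = 0.5699.
CD = 0.0157 + 0.0264 × 0.5699² = 0.02427.
L/D = CL/CD = 0.5699 / 0.02427 = 23.5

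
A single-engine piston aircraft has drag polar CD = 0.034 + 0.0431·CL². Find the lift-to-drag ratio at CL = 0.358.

CD = 0.034 + 0.0431 × 0.358² = 0.03952
L/D = CL/CD = 0.358 / 0.03952 = 9.06

L/D = 9.06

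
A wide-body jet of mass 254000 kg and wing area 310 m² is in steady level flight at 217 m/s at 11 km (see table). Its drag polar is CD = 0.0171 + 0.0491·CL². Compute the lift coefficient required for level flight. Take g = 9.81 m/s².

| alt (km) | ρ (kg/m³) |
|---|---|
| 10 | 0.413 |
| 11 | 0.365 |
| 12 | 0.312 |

At 11 km, from the table: ρ = 0.365 kg/m³.
Level flight ⇒ L = W = m·g = 254000 × 9.81 = 2.4917×10^6 N.
Dynamic pressure q = 0.5 × 0.365 × 217² = 8594 Pa.
Required CL = L/(qS) = 2.4917×10^6/(8594·310) = 0.9353.

CL = 0.935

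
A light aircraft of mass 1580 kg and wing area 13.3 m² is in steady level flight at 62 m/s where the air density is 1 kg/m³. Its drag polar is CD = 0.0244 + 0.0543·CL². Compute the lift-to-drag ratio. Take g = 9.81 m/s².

L/D = 13.7

Weight W = mg = 1580 × 9.81 = 15500 N; in level flight L = W.
q = ½ρv² = ½ × 1 × 62² = 1922 Pa.
Required CL = L/(qS) = 15500/(1922·13.3) = 0.6063.
CD = 0.0244 + 0.0543 × 0.6063² = 0.04436.
L/D = CL/CD = 0.6063 / 0.04436 = 13.7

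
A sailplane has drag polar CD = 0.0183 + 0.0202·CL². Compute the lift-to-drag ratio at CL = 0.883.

CD = 0.0183 + 0.0202 × 0.883² = 0.03405
L/D = CL/CD = 0.883 / 0.03405 = 25.9

L/D = 25.9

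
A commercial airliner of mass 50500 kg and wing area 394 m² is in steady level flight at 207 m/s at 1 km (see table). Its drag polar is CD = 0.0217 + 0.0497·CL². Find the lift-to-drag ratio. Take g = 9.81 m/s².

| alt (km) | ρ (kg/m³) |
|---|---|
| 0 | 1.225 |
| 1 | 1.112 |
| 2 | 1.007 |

At 1 km, from the table: ρ = 1.112 kg/m³.
Level flight ⇒ L = W = m·g = 50500 × 9.81 = 4.954×10^5 N.
Dynamic pressure q = 0.5 × 1.112 × 207² = 23820 Pa.
CL = W/(q·S) = 4.954×10^5 / (23820 × 394) = 0.05278.
CD = 0.0217 + 0.0497 × 0.05278² = 0.02184.
L/D = CL/CD = 0.05278 / 0.02184 = 2.42

L/D = 2.42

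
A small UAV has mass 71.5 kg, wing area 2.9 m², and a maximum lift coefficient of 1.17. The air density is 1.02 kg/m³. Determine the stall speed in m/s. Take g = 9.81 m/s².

V_stall = 20.1 m/s

At stall, lift equals weight: L = W = m·g = 71.5 × 9.81 = 701.4 N.
From L = ½ρV²S·CL,max = W: V_stall = √(2W/(ρSCL,max)) = √(2·701.4/(1.02·2.9·1.17))
V_stall = √405.3 = 20.1 m/s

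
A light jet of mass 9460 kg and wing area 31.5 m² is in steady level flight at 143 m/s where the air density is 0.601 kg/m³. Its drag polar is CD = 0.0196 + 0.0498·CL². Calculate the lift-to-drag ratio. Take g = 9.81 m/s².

L/D = 15.4

Level flight ⇒ L = W = m·g = 9460 × 9.81 = 92803 N.
q = ½ρv² = ½ × 0.601 × 143² = 6145 Pa.
CL = W/(q·S) = 92803 / (6145 × 31.5) = 0.4794.
CD = 0.0196 + 0.0498 × 0.4794² = 0.03105.
L/D = CL/CD = 0.4794 / 0.03105 = 15.4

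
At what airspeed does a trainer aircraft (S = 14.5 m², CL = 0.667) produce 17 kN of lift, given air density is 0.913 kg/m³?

L = ½ρv²S·CL ⇒ v = √(2L/(ρ·S·CL))
v = √(2 × 17000 / (0.913 × 14.5 × 0.667)) = √3850 = 62.1 m/s

v = 62.1 m/s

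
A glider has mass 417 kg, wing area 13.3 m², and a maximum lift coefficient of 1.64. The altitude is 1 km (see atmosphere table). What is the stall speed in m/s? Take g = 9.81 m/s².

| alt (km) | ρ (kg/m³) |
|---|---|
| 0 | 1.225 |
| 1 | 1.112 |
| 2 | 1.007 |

At 1 km, from the table: ρ = 1.112 kg/m³.
Weight W = mg = 417 × 9.81 = 4091 N.
V_stall = √(2W/(ρ·S·CL,max)) = √(2 × 4091 / (1.112 × 13.3 × 1.64))
V_stall = √337.3 = 18.4 m/s

V_stall = 18.4 m/s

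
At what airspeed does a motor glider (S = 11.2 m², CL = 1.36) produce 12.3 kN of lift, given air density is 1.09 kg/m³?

L = ½ρv²S·CL ⇒ v = √(2L/(ρ·S·CL))
v = √(2 × 12300 / (1.09 × 11.2 × 1.36)) = √1482 = 38.5 m/s

v = 38.5 m/s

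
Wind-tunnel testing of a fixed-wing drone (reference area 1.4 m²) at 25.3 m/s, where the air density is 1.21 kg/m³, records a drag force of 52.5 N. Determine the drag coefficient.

CD = 0.0968

From D = ½ρv²S·CD, rearranging gives CD = 2D/(ρv²S).
CD = 2 × 52.5 / (1.21 × 25.3² × 1.4) = 0.0968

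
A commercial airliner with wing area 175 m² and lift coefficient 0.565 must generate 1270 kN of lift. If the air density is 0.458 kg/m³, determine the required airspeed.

L = ½ρv²S·CL ⇒ v = √(2L/(ρ·S·CL))
v = √(2 × 1.27×10^6 / (0.458 × 175 × 0.565)) = √56090 = 237 m/s

v = 237 m/s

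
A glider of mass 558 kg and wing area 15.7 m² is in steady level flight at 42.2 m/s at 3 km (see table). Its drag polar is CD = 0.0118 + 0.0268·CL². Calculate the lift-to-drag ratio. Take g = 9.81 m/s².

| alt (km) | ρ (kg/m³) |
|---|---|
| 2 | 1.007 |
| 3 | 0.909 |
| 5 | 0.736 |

At 3 km, from the table: ρ = 0.909 kg/m³.
Weight W = mg = 558 × 9.81 = 5474 N; in level flight L = W.
q = ½ρv² = ½ × 0.909 × 42.2² = 809.4 Pa.
CL = W/(q·S) = 5474 / (809.4 × 15.7) = 0.4308.
CD = 0.0118 + 0.0268 × 0.4308² = 0.01677.
L/D = CL/CD = 0.4308 / 0.01677 = 25.7

L/D = 25.7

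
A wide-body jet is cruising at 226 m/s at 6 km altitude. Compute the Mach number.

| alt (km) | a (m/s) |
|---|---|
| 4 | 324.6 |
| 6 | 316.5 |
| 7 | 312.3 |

At 6 km, from the table: a = 316.5 m/s.
M = v/a = 226 / 316.5 = 0.714

M = 0.714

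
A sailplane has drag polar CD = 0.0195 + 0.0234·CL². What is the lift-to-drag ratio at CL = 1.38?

L/D = 21.5

CD = 0.0195 + 0.0234 × 1.38² = 0.06406
L/D = CL/CD = 1.38 / 0.06406 = 21.5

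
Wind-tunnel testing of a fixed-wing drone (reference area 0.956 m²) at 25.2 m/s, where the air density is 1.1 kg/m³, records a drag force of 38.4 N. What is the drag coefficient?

CD = 0.115

From D = ½ρv²S·CD, rearranging gives CD = 2D/(ρv²S).
CD = 2 × 38.4 / (1.1 × 25.2² × 0.956) = 0.115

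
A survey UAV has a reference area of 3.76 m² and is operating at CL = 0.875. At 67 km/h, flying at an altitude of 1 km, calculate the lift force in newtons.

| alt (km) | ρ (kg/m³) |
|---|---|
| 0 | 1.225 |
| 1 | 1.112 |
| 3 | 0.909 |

At 1 km, from the table: ρ = 1.112 kg/m³.
Convert speed: v = 67 km/h ÷ 3.6 = 18.61 m/s.
Dynamic pressure q = ½ρv² = ½ × 1.112 × 18.61² = 192.6 Pa.
L = q·S·CL = 192.6 × 3.76 × 0.875 = 634 N

L = 634 N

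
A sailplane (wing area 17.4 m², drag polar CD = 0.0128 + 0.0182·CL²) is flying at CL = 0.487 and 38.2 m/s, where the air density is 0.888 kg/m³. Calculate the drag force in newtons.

CD = 0.0128 + 0.0182 × 0.487² = 0.01712
D = ½ρv²S·CD = ½ × 0.888 × 38.2² × 17.4 × 0.01712 = 193 N

D = 193 N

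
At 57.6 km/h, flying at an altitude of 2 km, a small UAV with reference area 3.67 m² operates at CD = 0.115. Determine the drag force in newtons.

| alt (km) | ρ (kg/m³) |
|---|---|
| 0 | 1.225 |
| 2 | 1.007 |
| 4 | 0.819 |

D = 54.4 N

At 2 km, from the table: ρ = 1.007 kg/m³.
Convert speed: v = 57.6 km/h ÷ 3.6 = 16 m/s.
Dynamic pressure q = ½ρv² = ½ × 1.007 × 16² = 128.9 Pa.
D = q·S·CD = 128.9 × 3.67 × 0.115 = 54.4 N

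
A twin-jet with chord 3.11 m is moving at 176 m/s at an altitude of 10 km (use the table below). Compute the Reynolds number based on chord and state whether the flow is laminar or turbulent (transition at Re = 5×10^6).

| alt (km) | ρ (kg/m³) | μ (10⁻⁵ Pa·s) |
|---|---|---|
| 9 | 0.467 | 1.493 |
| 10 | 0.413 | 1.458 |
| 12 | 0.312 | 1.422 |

Re = 1.55×10^7 (turbulent)

At 10 km, from the table: ρ = 0.413 kg/m³, μ = 1.458×10⁻⁵ Pa·s.
Re = ρ·v·c/μ = 0.413 × 176 × 3.11 / (1.458×10⁻⁵) = 1.55×10^7
Since 1.55×10^7 > 5×10^6, the flow is turbulent.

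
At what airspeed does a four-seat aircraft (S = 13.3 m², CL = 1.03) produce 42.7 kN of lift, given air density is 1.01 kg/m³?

v = 78.6 m/s

L = ½ρv²S·CL ⇒ v = √(2L/(ρ·S·CL))
v = √(2 × 42700 / (1.01 × 13.3 × 1.03)) = √6172 = 78.6 m/s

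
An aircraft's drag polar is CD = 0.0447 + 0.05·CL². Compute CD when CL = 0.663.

CD = 0.0447 + 0.05 × 0.663² = 0.0447 + 0.02198 = 0.0667

CD = 0.0667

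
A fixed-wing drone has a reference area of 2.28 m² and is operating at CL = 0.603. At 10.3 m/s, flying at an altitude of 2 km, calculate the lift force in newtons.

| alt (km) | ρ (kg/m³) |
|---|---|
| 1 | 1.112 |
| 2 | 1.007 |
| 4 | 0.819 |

At 2 km, from the table: ρ = 1.007 kg/m³.
Dynamic pressure q = ½ρv² = ½ × 1.007 × 10.3² = 53.42 Pa.
L = q·S·CL = 53.42 × 2.28 × 0.603 = 73.4 N

L = 73.4 N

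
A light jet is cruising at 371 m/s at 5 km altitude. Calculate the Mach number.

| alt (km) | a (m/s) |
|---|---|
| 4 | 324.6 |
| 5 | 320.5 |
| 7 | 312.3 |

At 5 km, from the table: a = 320.5 m/s.
M = v/a = 371 / 320.5 = 1.16

M = 1.16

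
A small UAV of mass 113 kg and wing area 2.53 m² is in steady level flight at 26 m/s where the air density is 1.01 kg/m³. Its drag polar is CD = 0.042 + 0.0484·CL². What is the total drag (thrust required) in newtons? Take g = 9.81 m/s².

In steady level flight, lift balances weight: W = mg = 113 × 9.81 = 1108.5 N.
q = ½ρv² = ½ × 1.01 × 26² = 341.4 Pa.
Required CL = L/(qS) = 1108.5/(341.4·2.53) = 1.283.
CD = 0.042 + 0.0484 × 1.283² = 0.1217.
D = q·S·CD = 341.4 × 2.53 × 0.1217 = 105.1 N

D = 105 N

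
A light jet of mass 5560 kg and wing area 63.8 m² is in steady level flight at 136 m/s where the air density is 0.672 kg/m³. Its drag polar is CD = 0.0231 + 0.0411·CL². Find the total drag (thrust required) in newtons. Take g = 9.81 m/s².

D = 9470 N

Level flight ⇒ L = W = m·g = 5560 × 9.81 = 54544 N.
q = ½ρv² = ½ × 0.672 × 136² = 6215 Pa.
Required CL = L/(qS) = 54544/(6215·63.8) = 0.1376.
CD = 0.0231 + 0.0411 × 0.1376² = 0.02388.
D = q·S·CD = 6215 × 63.8 × 0.02388 = 9467 N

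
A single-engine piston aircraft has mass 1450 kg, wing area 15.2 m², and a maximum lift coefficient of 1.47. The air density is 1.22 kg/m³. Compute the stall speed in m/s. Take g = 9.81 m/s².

Stall occurs when L = W at CL,max. W = mg = 1450 × 9.81 = 14220 N.
From L = ½ρV²S·CL,max = W: V_stall = √(2W/(ρSCL,max)) = √(2·14220/(1.22·15.2·1.47))
V_stall = √1044 = 32.3 m/s

V_stall = 32.3 m/s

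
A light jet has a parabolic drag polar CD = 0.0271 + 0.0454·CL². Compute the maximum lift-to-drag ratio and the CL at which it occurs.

(L/D)max = 14.3, at CL = 0.773

For CD = CD0 + K·CL², (L/D)max occurs at CL* = √(CD0/K) and equals 1/(2√(K·CD0)).
(L/D)max = 1/(2√(0.0454 × 0.0271)) = 1/(2 × 0.03508) = 14.3
CL* = √(0.0271/0.0454) = 0.773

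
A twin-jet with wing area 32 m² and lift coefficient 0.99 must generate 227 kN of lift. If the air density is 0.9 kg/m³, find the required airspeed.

v = 126 m/s

L = ½ρv²S·CL ⇒ v = √(2L/(ρ·S·CL))
v = √(2 × 2.27×10^5 / (0.9 × 32 × 0.99)) = √15920 = 126 m/s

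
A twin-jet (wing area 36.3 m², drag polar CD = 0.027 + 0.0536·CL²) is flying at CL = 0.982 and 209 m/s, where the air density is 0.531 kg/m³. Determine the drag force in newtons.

D = 33100 N

CD = 0.027 + 0.0536 × 0.982² = 0.07869
D = ½ρv²S·CD = ½ × 0.531 × 209² × 36.3 × 0.07869 = 33100 N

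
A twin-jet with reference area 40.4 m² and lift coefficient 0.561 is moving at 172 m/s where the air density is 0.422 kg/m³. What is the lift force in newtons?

L = 1.41×10^5 N

L = ½ρv²S·CL = ½ × 0.422 × 172² × 40.4 × 0.561 = 1.41×10^5 N ≈ 141 kN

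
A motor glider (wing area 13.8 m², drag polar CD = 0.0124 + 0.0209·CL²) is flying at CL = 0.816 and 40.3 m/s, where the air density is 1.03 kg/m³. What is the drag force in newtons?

D = 304 N

CD = 0.0124 + 0.0209 × 0.816² = 0.02632
D = ½ρv²S·CD = ½ × 1.03 × 40.3² × 13.8 × 0.02632 = 304 N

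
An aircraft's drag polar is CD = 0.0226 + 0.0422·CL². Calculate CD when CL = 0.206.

CD = 0.0226 + 0.0422 × 0.206² = 0.0226 + 0.001791 = 0.0244

CD = 0.0244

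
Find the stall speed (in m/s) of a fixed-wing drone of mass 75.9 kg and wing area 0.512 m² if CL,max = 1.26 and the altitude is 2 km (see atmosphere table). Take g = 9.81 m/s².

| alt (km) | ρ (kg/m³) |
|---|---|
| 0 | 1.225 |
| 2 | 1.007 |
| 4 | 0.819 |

At 2 km, from the table: ρ = 1.007 kg/m³.
Stall occurs when L = W at CL,max. W = mg = 75.9 × 9.81 = 744.6 N.
V_stall = √(2W/(ρ·S·CL,max)) = √(2 × 744.6 / (1.007 × 0.512 × 1.26))
V_stall = √2292 = 47.9 m/s

V_stall = 47.9 m/s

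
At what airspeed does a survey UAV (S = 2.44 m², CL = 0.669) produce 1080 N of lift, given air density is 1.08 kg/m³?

v = 35 m/s

L = ½ρv²S·CL ⇒ v = √(2L/(ρ·S·CL))
v = √(2 × 1080 / (1.08 × 2.44 × 0.669)) = √1225 = 35 m/s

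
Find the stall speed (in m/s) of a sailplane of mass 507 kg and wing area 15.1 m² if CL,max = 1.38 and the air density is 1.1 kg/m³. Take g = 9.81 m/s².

V_stall = 20.8 m/s

Weight W = mg = 507 × 9.81 = 4974 N.
From L = ½ρV²S·CL,max = W: V_stall = √(2W/(ρSCL,max)) = √(2·4974/(1.1·15.1·1.38))
V_stall = √434 = 20.8 m/s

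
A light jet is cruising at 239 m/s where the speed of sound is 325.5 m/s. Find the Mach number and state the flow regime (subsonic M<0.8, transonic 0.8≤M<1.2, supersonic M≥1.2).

M = 0.734 (subsonic)

M = v/a = 239 / 325.5 = 0.734
M = 0.734 → subsonic.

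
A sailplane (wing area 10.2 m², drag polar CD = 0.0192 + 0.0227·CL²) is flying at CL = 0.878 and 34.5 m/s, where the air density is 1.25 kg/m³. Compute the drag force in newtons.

CD = 0.0192 + 0.0227 × 0.878² = 0.0367
D = ½ρv²S·CD = ½ × 1.25 × 34.5² × 10.2 × 0.0367 = 278 N

D = 278 N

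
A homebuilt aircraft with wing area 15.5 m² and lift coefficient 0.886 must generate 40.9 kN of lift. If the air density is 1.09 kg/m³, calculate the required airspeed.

L = ½ρv²S·CL ⇒ v = √(2L/(ρ·S·CL))
v = √(2 × 40900 / (1.09 × 15.5 × 0.886)) = √5465 = 73.9 m/s

v = 73.9 m/s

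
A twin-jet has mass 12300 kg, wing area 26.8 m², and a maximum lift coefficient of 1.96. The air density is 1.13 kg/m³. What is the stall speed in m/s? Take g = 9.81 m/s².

V_stall = 63.8 m/s

Weight W = mg = 12300 × 9.81 = 1.207×10^5 N.
From L = ½ρV²S·CL,max = W: V_stall = √(2W/(ρSCL,max)) = √(2·1.207×10^5/(1.13·26.8·1.96))
V_stall = √4066 = 63.8 m/s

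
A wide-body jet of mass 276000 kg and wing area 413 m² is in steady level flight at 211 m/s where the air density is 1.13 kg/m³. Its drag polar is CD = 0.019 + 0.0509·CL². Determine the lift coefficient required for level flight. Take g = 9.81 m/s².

Weight W = mg = 276000 × 9.81 = 2.7076×10^6 N; in level flight L = W.
q = ½ρv² = ½ × 1.13 × 211² = 25150 Pa.
CL = 2W/(ρv²S) = 2×2.7076×10^6/(1.13×211²×413) = 0.2606.

CL = 0.261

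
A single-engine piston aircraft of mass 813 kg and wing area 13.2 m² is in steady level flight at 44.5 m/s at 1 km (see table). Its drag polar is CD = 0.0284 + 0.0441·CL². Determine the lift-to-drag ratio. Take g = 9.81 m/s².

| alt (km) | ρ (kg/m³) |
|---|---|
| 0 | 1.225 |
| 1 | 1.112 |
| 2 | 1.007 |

L/D = 13.2

At 1 km, from the table: ρ = 1.112 kg/m³.
In steady level flight, lift balances weight: W = mg = 813 × 9.81 = 7975.5 N.
q = ½ρv² = ½ × 1.112 × 44.5² = 1101 Pa.
CL = W/(q·S) = 7975.5 / (1101 × 13.2) = 0.5488.
CD = 0.0284 + 0.0441 × 0.5488² = 0.04168.
L/D = CL/CD = 0.5488 / 0.04168 = 13.2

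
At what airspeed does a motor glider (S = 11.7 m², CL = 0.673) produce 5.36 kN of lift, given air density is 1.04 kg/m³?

v = 36.2 m/s

L = ½ρv²S·CL ⇒ v = √(2L/(ρ·S·CL))
v = √(2 × 5360 / (1.04 × 11.7 × 0.673)) = √1309 = 36.2 m/s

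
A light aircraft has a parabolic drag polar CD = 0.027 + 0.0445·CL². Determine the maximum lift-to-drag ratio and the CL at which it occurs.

(L/D)max = 14.4, at CL = 0.779

For CD = CD0 + K·CL², (L/D)max occurs at CL* = √(CD0/K) and equals 1/(2√(K·CD0)).
(L/D)max = 1/(2√(0.0445 × 0.027)) = 1/(2 × 0.03466) = 14.4
CL* = √(0.027/0.0445) = 0.779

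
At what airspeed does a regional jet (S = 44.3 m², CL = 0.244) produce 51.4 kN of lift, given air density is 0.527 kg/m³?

L = ½ρv²S·CL ⇒ v = √(2L/(ρ·S·CL))
v = √(2 × 51400 / (0.527 × 44.3 × 0.244)) = √18050 = 134 m/s

v = 134 m/s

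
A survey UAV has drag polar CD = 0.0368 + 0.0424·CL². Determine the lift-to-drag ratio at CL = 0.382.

CD = 0.0368 + 0.0424 × 0.382² = 0.04299
L/D = CL/CD = 0.382 / 0.04299 = 8.89

L/D = 8.89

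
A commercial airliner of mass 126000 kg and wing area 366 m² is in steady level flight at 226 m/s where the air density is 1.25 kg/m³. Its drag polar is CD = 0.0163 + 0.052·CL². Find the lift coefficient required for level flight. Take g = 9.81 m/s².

Level flight ⇒ L = W = m·g = 126000 × 9.81 = 1.2361×10^6 N.
Dynamic pressure q = 0.5 × 1.25 × 226² = 31920 Pa.
CL = W/(q·S) = 1.2361×10^6 / (31920 × 366) = 0.1058.

CL = 0.106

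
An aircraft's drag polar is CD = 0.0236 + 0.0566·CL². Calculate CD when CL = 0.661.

CD = 0.0483

CD = 0.0236 + 0.0566 × 0.661² = 0.0236 + 0.02473 = 0.0483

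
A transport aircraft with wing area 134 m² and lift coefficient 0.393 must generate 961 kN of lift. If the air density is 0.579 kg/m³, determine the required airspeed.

v = 251 m/s

L = ½ρv²S·CL ⇒ v = √(2L/(ρ·S·CL))
v = √(2 × 9.61×10^5 / (0.579 × 134 × 0.393)) = √63030 = 251 m/s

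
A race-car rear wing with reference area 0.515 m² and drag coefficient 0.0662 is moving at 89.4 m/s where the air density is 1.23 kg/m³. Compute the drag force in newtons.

Dynamic pressure q = ½ρv² = ½ × 1.23 × 89.4² = 4915 Pa.
D = q·S·CD = 4915 × 0.515 × 0.0662 = 168 N

D = 168 N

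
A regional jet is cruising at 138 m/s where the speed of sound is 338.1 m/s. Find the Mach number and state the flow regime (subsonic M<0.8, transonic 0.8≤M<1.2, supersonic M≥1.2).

M = v/a = 138 / 338.1 = 0.408
M = 0.408 → subsonic.

M = 0.408 (subsonic)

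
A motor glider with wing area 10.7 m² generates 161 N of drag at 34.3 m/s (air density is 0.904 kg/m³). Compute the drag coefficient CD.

From D = ½ρv²S·CD, rearranging gives CD = 2D/(ρv²S).
CD = 2 × 161 / (0.904 × 34.3² × 10.7) = 0.0283

CD = 0.0283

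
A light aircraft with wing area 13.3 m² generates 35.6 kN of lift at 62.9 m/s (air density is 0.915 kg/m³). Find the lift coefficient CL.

From L = ½ρv²S·CL, rearranging gives CL = 2L/(ρv²S).
CL = 2 × 35600 / (0.915 × 62.9² × 13.3) = 1.48

CL = 1.48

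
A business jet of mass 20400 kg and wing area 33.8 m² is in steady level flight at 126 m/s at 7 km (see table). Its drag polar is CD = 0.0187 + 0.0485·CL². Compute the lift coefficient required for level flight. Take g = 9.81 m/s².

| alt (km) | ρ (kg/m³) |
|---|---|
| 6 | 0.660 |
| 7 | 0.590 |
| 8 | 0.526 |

CL = 1.26

At 7 km, from the table: ρ = 0.590 kg/m³.
Level flight ⇒ L = W = m·g = 20400 × 9.81 = 2.0012×10^5 N.
q = ½ρv² = ½ × 0.59 × 126² = 4683 Pa.
CL = 2W/(ρv²S) = 2×2.0012×10^5/(0.59×126²×33.8) = 1.264.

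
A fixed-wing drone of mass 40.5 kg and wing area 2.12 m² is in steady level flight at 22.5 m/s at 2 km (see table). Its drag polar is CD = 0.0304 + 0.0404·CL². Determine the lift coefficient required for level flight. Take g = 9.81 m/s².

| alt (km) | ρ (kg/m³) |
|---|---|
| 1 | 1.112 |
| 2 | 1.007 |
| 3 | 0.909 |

CL = 0.735

At 2 km, from the table: ρ = 1.007 kg/m³.
Level flight ⇒ L = W = m·g = 40.5 × 9.81 = 397.31 N.
q = ½ρv² = ½ × 1.007 × 22.5² = 254.9 Pa.
CL = 2W/(ρv²S) = 2×397.31/(1.007×22.5²×2.12) = 0.7352.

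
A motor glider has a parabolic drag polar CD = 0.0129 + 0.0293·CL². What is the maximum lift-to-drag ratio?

(L/D)max = 25.7

For CD = CD0 + K·CL², (L/D)max occurs at CL* = √(CD0/K) and equals 1/(2√(K·CD0)).
(L/D)max = 1/(2√(0.0293 × 0.0129)) = 1/(2 × 0.01944) = 25.7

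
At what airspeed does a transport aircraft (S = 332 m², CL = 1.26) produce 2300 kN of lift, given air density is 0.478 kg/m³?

L = ½ρv²S·CL ⇒ v = √(2L/(ρ·S·CL))
v = √(2 × 2.3×10^6 / (0.478 × 332 × 1.26)) = √23000 = 152 m/s

v = 152 m/s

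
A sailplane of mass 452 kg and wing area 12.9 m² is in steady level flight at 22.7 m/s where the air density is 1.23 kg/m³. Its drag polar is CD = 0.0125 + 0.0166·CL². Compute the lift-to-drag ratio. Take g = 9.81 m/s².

L/D = 33.9

Level flight ⇒ L = W = m·g = 452 × 9.81 = 4434.1 N.
Dynamic pressure q = 0.5 × 1.23 × 22.7² = 316.9 Pa.
CL = W/(q·S) = 4434.1 / (316.9 × 12.9) = 1.085.
CD = 0.0125 + 0.0166 × 1.085² = 0.03203.
L/D = CL/CD = 1.085 / 0.03203 = 33.9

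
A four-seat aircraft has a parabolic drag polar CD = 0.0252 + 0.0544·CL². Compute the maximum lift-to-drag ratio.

(L/D)max = 13.5

For CD = CD0 + K·CL², (L/D)max occurs at CL* = √(CD0/K) and equals 1/(2√(K·CD0)).
(L/D)max = 1/(2√(0.0544 × 0.0252)) = 1/(2 × 0.03703) = 13.5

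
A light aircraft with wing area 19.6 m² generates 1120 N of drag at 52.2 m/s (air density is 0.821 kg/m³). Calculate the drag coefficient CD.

From D = ½ρv²S·CD, rearranging gives CD = 2D/(ρv²S).
CD = 2 × 1120 / (0.821 × 52.2² × 19.6) = 0.0511

CD = 0.0511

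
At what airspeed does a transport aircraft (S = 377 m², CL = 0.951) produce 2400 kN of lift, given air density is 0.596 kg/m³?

v = 150 m/s

L = ½ρv²S·CL ⇒ v = √(2L/(ρ·S·CL))
v = √(2 × 2.4×10^6 / (0.596 × 377 × 0.951)) = √22460 = 150 m/s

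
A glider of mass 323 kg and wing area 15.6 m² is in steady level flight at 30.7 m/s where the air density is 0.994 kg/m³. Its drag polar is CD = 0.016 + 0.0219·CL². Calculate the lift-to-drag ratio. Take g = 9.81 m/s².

In steady level flight, lift balances weight: W = mg = 323 × 9.81 = 3168.6 N.
Dynamic pressure q = 0.5 × 0.994 × 30.7² = 468.4 Pa.
CL = 2W/(ρv²S) = 2×3168.6/(0.994×30.7²×15.6) = 0.4336.
CD = 0.016 + 0.0219 × 0.4336² = 0.02012.
L/D = CL/CD = 0.4336 / 0.02012 = 21.6

L/D = 21.6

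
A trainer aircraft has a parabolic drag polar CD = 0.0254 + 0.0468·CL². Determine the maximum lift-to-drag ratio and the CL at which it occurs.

For CD = CD0 + K·CL², (L/D)max occurs at CL* = √(CD0/K) and equals 1/(2√(K·CD0)).
(L/D)max = 1/(2√(0.0468 × 0.0254)) = 1/(2 × 0.03448) = 14.5
CL* = √(0.0254/0.0468) = 0.737

(L/D)max = 14.5, at CL = 0.737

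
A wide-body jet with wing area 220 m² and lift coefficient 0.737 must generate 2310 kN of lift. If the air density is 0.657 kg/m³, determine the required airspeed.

v = 208 m/s

L = ½ρv²S·CL ⇒ v = √(2L/(ρ·S·CL))
v = √(2 × 2.31×10^6 / (0.657 × 220 × 0.737)) = √43370 = 208 m/s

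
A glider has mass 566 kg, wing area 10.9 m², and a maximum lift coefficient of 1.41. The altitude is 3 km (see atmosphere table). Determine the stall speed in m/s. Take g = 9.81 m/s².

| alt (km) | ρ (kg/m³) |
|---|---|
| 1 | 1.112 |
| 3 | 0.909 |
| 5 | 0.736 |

At 3 km, from the table: ρ = 0.909 kg/m³.
Weight W = mg = 566 × 9.81 = 5552 N.
V_stall = √(2W/(ρ·S·CL,max)) = √(2 × 5552 / (0.909 × 10.9 × 1.41))
V_stall = √794.9 = 28.2 m/s

V_stall = 28.2 m/s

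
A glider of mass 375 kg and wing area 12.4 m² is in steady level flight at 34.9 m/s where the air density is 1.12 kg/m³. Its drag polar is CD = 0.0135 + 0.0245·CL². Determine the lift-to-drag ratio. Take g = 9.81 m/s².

L/D = 24

Level flight ⇒ L = W = m·g = 375 × 9.81 = 3678.8 N.
q = ½ρv² = ½ × 1.12 × 34.9² = 682.1 Pa.
Required CL = L/(qS) = 3678.8/(682.1·12.4) = 0.435.
CD = 0.0135 + 0.0245 × 0.435² = 0.01813.
L/D = CL/CD = 0.435 / 0.01813 = 24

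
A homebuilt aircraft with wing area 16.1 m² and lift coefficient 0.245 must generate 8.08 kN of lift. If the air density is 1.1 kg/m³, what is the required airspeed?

v = 61 m/s

L = ½ρv²S·CL ⇒ v = √(2L/(ρ·S·CL))
v = √(2 × 8080 / (1.1 × 16.1 × 0.245)) = √3724 = 61 m/s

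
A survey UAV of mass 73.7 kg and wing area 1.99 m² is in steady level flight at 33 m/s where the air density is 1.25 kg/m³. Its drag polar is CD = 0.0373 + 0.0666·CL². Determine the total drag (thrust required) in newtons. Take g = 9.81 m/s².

In steady level flight, lift balances weight: W = mg = 73.7 × 9.81 = 723 N.
q = ½ρv² = ½ × 1.25 × 33² = 680.6 Pa.
CL = W/(q·S) = 723 / (680.6 × 1.99) = 0.5338.
CD = 0.0373 + 0.0666 × 0.5338² = 0.05628.
D = q·S·CD = 680.6 × 1.99 × 0.05628 = 76.22 N

D = 76.2 N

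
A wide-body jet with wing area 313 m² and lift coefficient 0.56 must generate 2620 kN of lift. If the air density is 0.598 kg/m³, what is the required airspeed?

L = ½ρv²S·CL ⇒ v = √(2L/(ρ·S·CL))
v = √(2 × 2.62×10^6 / (0.598 × 313 × 0.56)) = √49990 = 224 m/s

v = 224 m/s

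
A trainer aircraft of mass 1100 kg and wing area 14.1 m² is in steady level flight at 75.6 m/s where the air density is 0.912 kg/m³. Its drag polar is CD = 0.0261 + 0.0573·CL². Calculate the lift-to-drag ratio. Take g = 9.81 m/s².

In steady level flight, lift balances weight: W = mg = 1100 × 9.81 = 10791 N.
Dynamic pressure q = 0.5 × 0.912 × 75.6² = 2606 Pa.
CL = W/(q·S) = 10791 / (2606 × 14.1) = 0.2937.
CD = 0.0261 + 0.0573 × 0.2937² = 0.03104.
L/D = CL/CD = 0.2937 / 0.03104 = 9.46

L/D = 9.46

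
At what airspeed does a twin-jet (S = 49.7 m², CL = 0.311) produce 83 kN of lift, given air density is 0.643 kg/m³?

v = 129 m/s

L = ½ρv²S·CL ⇒ v = √(2L/(ρ·S·CL))
v = √(2 × 83000 / (0.643 × 49.7 × 0.311)) = √16700 = 129 m/s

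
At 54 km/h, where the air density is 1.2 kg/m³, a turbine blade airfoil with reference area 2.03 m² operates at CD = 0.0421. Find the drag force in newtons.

Convert speed: v = 54 km/h ÷ 3.6 = 15 m/s.
Dynamic pressure q = ½ρv² = ½ × 1.2 × 15² = 135 Pa.
D = q·S·CD = 135 × 2.03 × 0.0421 = 11.5 N

D = 11.5 N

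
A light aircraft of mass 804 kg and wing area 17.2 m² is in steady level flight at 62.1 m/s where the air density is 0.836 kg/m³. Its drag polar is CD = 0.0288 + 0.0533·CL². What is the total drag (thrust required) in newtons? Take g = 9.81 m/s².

In steady level flight, lift balances weight: W = mg = 804 × 9.81 = 7887.2 N.
q = ½ρv² = ½ × 0.836 × 62.1² = 1612 Pa.
CL = 2W/(ρv²S) = 2×7887.2/(0.836×62.1²×17.2) = 0.2845.
CD = 0.0288 + 0.0533 × 0.2845² = 0.03311.
D = q·S·CD = 1612 × 17.2 × 0.03311 = 918.1 N

D = 918 N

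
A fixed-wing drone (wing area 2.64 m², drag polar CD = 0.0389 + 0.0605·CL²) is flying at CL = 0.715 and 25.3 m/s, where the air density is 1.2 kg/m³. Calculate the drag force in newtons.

D = 70.8 N

CD = 0.0389 + 0.0605 × 0.715² = 0.06983
D = ½ρv²S·CD = ½ × 1.2 × 25.3² × 2.64 × 0.06983 = 70.8 N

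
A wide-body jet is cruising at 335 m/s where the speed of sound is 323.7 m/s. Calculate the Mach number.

M = v/a = 335 / 323.7 = 1.03

M = 1.03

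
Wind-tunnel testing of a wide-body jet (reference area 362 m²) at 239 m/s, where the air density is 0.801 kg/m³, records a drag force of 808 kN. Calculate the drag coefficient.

CD = 0.0976

From D = ½ρv²S·CD, rearranging gives CD = 2D/(ρv²S).
CD = 2 × 8.08×10^5 / (0.801 × 239² × 362) = 0.0976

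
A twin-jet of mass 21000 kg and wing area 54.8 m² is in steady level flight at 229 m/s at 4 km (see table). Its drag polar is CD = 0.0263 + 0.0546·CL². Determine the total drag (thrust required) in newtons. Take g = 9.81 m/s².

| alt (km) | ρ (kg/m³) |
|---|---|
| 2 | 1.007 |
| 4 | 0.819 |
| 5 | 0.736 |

At 4 km, from the table: ρ = 0.819 kg/m³.
In steady level flight, lift balances weight: W = mg = 21000 × 9.81 = 2.0601×10^5 N.
Dynamic pressure q = 0.5 × 0.819 × 229² = 21470 Pa.
CL = W/(q·S) = 2.0601×10^5 / (21470 × 54.8) = 0.1751.
CD = 0.0263 + 0.0546 × 0.1751² = 0.02797.
D = q·S·CD = 21470 × 54.8 × 0.02797 = 32920 N

D = 32900 N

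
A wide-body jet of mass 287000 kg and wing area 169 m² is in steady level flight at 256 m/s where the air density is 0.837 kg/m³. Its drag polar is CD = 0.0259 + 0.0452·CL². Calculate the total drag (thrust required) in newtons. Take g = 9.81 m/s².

D = 1.97×10^5 N

Level flight ⇒ L = W = m·g = 287000 × 9.81 = 2.8155×10^6 N.
Dynamic pressure q = 0.5 × 0.837 × 256² = 27430 Pa.
CL = W/(q·S) = 2.8155×10^6 / (27430 × 169) = 0.6074.
CD = 0.0259 + 0.0452 × 0.6074² = 0.04258.
D = q·S·CD = 27430 × 169 × 0.04258 = 1.973×10^5 N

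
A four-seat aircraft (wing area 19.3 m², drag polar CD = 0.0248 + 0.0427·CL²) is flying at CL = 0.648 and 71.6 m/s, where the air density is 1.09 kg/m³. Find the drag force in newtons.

D = 2300 N

CD = 0.0248 + 0.0427 × 0.648² = 0.04273
D = ½ρv²S·CD = ½ × 1.09 × 71.6² × 19.3 × 0.04273 = 2300 N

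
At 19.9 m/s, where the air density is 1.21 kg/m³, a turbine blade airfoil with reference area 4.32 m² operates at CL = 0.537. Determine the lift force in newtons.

Dynamic pressure q = ½ρv² = ½ × 1.21 × 19.9² = 239.6 Pa.
L = q·S·CL = 239.6 × 4.32 × 0.537 = 556 N

L = 556 N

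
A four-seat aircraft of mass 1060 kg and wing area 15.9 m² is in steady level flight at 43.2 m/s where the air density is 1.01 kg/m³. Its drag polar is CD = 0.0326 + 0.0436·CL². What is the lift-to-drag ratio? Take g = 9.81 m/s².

L/D = 12.9

In steady level flight, lift balances weight: W = mg = 1060 × 9.81 = 10399 N.
Dynamic pressure q = 0.5 × 1.01 × 43.2² = 942.5 Pa.
Required CL = L/(qS) = 10399/(942.5·15.9) = 0.6939.
CD = 0.0326 + 0.0436 × 0.6939² = 0.0536.
L/D = CL/CD = 0.6939 / 0.0536 = 12.9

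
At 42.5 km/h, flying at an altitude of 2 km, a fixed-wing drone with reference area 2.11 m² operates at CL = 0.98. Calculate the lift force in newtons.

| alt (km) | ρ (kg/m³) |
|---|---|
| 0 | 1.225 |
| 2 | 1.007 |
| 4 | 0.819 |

At 2 km, from the table: ρ = 1.007 kg/m³.
Convert speed: v = 42.5 km/h ÷ 3.6 = 11.81 m/s.
L = ½ρv²S·CL = ½ × 1.007 × 11.81² × 2.11 × 0.98 = 145 N

L = 145 N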